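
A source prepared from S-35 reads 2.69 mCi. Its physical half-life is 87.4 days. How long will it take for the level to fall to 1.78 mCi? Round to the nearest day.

Fraction remaining = 1.78/2.69 ≈ 0.66171.
n = log₂(2.69/1.78) = ln(1.5112)/ln 2 ≈ 0.59573 half-lives.
t = n × t½ = 0.59573 × 87.4 ≈ 52.067 days.

52 days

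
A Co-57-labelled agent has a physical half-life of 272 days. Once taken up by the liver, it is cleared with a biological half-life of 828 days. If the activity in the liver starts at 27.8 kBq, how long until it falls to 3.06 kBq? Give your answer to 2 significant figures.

650 days

1/t_eff = 1/t_phys + 1/t_biol = 1/272 + 1/828 = 0.0048842 per day.
t_eff = 272 × 828 / (272 + 828) ≈ 204.74 days.
n = log₂(27.8/3.06) ≈ 3.1835; t = 3.1835 × 204.74 ≈ 651.79 days.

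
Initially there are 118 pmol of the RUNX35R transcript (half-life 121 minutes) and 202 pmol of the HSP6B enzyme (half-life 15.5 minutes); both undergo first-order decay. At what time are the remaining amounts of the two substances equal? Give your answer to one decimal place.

Set 118·(1/2)^(t/121) = 202·(1/2)^(t/15.5).
Taking log₂: log₂(118/202) = t·(1/121 − 1/15.5).
log₂(0.58416) = -0.77557; 1/121 − 1/15.5 = -0.056252.
t = -0.77557 / -0.056252 ≈ 13.787 minutes.

13.8 minutes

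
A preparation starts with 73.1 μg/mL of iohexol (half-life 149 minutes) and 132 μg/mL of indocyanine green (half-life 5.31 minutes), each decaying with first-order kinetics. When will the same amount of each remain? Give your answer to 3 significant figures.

4.69 minutes

Set 73.1·(1/2)^(t/149) = 132·(1/2)^(t/5.31).
Taking log₂: log₂(73.1/132) = t·(1/149 − 1/5.31).
log₂(0.55379) = -0.85259; 1/149 − 1/5.31 = -0.18161.
t = -0.85259 / -0.18161 ≈ 4.6946 minutes.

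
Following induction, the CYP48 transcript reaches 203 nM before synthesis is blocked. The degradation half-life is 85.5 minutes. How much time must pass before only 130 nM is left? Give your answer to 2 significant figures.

55 minutes

Fraction remaining = 130/203 ≈ 0.64039.
n = log₂(203/130) = ln(1.5615)/ln 2 ≈ 0.64297 half-lives.
t = n × t½ = 0.64297 × 85.5 ≈ 54.974 minutes.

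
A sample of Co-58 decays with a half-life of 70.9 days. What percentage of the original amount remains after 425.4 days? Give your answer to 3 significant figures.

n = 425.4/70.9 ≈ 6 half-lives.
Fraction remaining = (1/2)^6 ≈ 0.015625, i.e. 1.5625%.

1.56%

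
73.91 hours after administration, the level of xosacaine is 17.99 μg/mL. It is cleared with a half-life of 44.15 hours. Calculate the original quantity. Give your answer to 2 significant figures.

57 μg/mL

Number of half-lives elapsed: n = 73.91/44.15 ≈ 1.6741.
A₀ = A × 2^n = 17.99 × 2^1.6741 = 17.99 × 3.1911 ≈ 57.408 μg/mL.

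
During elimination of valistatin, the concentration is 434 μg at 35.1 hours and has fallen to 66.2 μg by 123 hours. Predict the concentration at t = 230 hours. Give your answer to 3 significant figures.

6.71 μg

Over Δt = 123 − 35.1 = 87.9 hours, the level fell by a factor of 434/66.2 ≈ 6.5559.
n = log₂(6.5559) ≈ 2.7128 half-lives, so t½ = 87.9/2.7128 ≈ 32.402 hours.
From t = 123 to t = 230: 66.2 × (1/2)^((230−123)/32.402) ≈ 6.7109 μg.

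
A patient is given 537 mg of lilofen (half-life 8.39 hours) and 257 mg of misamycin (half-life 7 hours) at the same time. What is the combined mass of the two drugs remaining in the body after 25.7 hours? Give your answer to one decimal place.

lilofen: 537 × (1/2)^(25.7/8.39) = 537 × (1/2)^3.0632 ≈ 64.249 mg.
misamycin: 257 × (1/2)^(25.7/7) = 257 × (1/2)^3.6714 ≈ 20.171 mg.
Total = 64.249 + 20.171 ≈ 84.42 mg.

84.4 mg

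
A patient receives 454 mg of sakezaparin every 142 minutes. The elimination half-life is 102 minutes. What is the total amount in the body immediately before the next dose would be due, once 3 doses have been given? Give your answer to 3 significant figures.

264 mg

The 3 doses were given 426, 284, 142 minutes ago.
Total = 454·(1/2)^(426/102) + 454·(1/2)^(284/102) + 454·(1/2)^(142/102)
      = 25.108 + 65.901 + 172.97 ≈ 263.98 mg.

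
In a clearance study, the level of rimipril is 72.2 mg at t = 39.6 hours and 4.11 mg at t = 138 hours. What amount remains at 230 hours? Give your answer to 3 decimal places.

0.282 mg

Over Δt = 138 − 39.6 = 98.4 hours, the level fell by a factor of 72.2/4.11 ≈ 17.567.
n = log₂(17.567) ≈ 4.1348 half-lives, so t½ = 98.4/4.1348 ≈ 23.798 hours.
From t = 138 to t = 230: 4.11 × (1/2)^((230−138)/23.798) ≈ 0.2819 mg.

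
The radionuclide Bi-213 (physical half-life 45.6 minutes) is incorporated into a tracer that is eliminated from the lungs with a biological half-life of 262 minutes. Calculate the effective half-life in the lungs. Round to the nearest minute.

1/t_eff = 1/t_phys + 1/t_biol = 1/45.6 + 1/262 = 0.025747 per minute.
t_eff = 45.6 × 262 / (45.6 + 262) ≈ 38.84 minutes.

39 minutes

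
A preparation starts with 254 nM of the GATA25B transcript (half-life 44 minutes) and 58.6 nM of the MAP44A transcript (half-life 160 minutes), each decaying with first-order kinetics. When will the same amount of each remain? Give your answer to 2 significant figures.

Set 254·(1/2)^(t/44) = 58.6·(1/2)^(t/160).
Taking log₂: log₂(254/58.6) = t·(1/44 − 1/160).
log₂(4.3345) = 2.1159; 1/44 − 1/160 = 0.016477.
t = 2.1159 / 0.016477 ≈ 128.41 minutes.

130 minutes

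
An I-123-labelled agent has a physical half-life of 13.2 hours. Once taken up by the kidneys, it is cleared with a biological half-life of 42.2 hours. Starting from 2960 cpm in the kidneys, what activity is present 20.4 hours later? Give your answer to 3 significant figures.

725 cpm

1/t_eff = 1/t_phys + 1/t_biol = 1/13.2 + 1/42.2 = 0.099454 per hour.
t_eff = 13.2 × 42.2 / (13.2 + 42.2) ≈ 10.055 hours.
Remaining = 2960 × (1/2)^(20.4/10.055) = 2960 × (1/2)^2.0289 ≈ 725.34 cpm.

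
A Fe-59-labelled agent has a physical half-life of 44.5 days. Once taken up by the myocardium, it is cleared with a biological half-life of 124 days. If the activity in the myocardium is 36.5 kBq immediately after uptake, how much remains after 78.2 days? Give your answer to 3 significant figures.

6.97 kBq

1/t_eff = 1/t_phys + 1/t_biol = 1/44.5 + 1/124 = 0.030536 per day.
t_eff = 44.5 × 124 / (44.5 + 124) ≈ 32.748 days.
Remaining = 36.5 × (1/2)^(78.2/32.748) = 36.5 × (1/2)^2.3879 ≈ 6.9735 kBq.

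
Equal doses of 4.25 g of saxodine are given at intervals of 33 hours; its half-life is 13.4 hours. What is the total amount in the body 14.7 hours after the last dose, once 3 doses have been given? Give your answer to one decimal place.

2.4 g

The 3 doses were given 80.7, 47.7, 14.7 hours ago.
Total = 4.25·(1/2)^(80.7/13.4) + 4.25·(1/2)^(47.7/13.4) + 4.25·(1/2)^(14.7/13.4)
      = 0.065384 + 0.36042 + 1.9868 ≈ 2.4126 g.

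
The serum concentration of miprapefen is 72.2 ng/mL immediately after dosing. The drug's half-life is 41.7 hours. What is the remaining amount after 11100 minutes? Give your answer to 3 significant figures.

Convert the elapsed time: 11100 minutes = 185 hours.
Number of half-lives: n = 185/41.7 ≈ 4.4365.
Remaining = 72.2 × (1/2)^4.4365 = 72.2 × 0.046184 ≈ 3.3345 ng/mL.

3.33 ng/mL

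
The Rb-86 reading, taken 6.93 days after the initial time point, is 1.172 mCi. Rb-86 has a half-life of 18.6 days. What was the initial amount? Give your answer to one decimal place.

1.5 mCi

Number of half-lives elapsed: n = 6.93/18.6 ≈ 0.37258.
A₀ = A × 2^n = 1.172 × 2^0.37258 = 1.172 × 1.2947 ≈ 1.5173 mCi.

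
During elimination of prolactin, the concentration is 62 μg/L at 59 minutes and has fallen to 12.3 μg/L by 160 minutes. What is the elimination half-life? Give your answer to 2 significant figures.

43 minutes

Over Δt = 160 − 59 = 101 minutes, the level fell by a factor of 62/12.3 ≈ 5.0407.
n = log₂(5.0407) ≈ 2.3336 half-lives, so t½ = 101/2.3336 ≈ 43.281 minutes.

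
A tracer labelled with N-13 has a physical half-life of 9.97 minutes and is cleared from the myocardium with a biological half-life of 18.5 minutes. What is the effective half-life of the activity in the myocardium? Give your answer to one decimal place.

1/t_eff = 1/t_phys + 1/t_biol = 1/9.97 + 1/18.5 = 0.15435 per minute.
t_eff = 9.97 × 18.5 / (9.97 + 18.5) ≈ 6.4786 minutes.

6.5 minutes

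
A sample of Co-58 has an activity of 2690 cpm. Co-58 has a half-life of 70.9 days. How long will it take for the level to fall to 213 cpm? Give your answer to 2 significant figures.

260 days

Fraction remaining = 213/2690 ≈ 0.079182.
n = log₂(2690/213) = ln(12.629)/ln 2 ≈ 3.6587 half-lives.
t = n × t½ = 3.6587 × 70.9 ≈ 259.4 days.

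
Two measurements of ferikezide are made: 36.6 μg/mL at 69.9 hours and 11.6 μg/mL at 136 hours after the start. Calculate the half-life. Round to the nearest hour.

40 hours

Over Δt = 136 − 69.9 = 66.1 hours, the level fell by a factor of 36.6/11.6 ≈ 3.1552.
n = log₂(3.1552) ≈ 1.6577 half-lives, so t½ = 66.1/1.6577 ≈ 39.874 hours.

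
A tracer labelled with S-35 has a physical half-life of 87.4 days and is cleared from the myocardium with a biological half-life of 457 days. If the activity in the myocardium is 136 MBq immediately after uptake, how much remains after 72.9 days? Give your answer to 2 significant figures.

1/t_eff = 1/t_phys + 1/t_biol = 1/87.4 + 1/457 = 0.01363 per day.
t_eff = 87.4 × 457 / (87.4 + 457) ≈ 73.368 days.
Remaining = 136 × (1/2)^(72.9/73.368) = 136 × (1/2)^0.99361 ≈ 68.302 MBq.

68 MBq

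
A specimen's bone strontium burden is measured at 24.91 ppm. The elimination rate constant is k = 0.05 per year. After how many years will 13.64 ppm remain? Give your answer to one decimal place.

12.0 years

t½ = ln 2 / k = 0.69315 / 0.05 ≈ 13.863 years.
Fraction remaining = 13.64/24.91 ≈ 0.54757.
n = log₂(24.91/13.64) = ln(1.8262)/ln 2 ≈ 0.86888 half-lives.
t = n × t½ = 0.86888 × 13.863 ≈ 12.045 years.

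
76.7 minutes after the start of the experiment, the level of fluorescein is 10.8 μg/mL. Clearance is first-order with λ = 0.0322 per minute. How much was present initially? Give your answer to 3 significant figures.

t½ = ln 2 / λ = 0.69315 / 0.0322 ≈ 21.526 minutes.
Number of half-lives elapsed: n = 76.7/21.526 ≈ 3.5631.
A₀ = A × 2^n = 10.8 × 2^3.5631 = 10.8 × 11.819 ≈ 127.65 μg/mL.

128 μg/mL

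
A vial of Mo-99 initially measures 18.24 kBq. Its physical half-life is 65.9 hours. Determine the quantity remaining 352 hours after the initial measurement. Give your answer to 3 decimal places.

Number of half-lives: n = 352/65.9 ≈ 5.3414.
Remaining = 18.24 × (1/2)^5.3414 = 18.24 × 0.024664 ≈ 0.44988 kBq.

0.450 kBq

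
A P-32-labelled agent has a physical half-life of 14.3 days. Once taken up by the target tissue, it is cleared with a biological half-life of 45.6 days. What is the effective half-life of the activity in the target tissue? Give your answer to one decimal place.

1/t_eff = 1/t_phys + 1/t_biol = 1/14.3 + 1/45.6 = 0.09186 per day.
t_eff = 14.3 × 45.6 / (14.3 + 45.6) ≈ 10.886 days.

10.9 days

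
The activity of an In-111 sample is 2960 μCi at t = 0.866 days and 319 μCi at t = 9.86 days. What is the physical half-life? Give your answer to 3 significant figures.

Over Δt = 9.86 − 0.866 = 8.994 days, the level fell by a factor of 2960/319 ≈ 9.279.
n = log₂(9.279) ≈ 3.214 half-lives, so t½ = 8.994/3.214 ≈ 2.7984 days.

2.80 days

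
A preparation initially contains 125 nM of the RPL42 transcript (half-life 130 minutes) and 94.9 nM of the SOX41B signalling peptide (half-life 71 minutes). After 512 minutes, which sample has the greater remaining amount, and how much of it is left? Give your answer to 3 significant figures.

RPL42 transcript, 8.15 nM

RPL42 transcript: 125 × (1/2)^3.9385 ≈ 8.153 nM.
SOX41B signalling peptide: 94.9 × (1/2)^7.2113 ≈ 0.64041 nM.
RPL42 transcript has more remaining, at ≈ 8.153 nM.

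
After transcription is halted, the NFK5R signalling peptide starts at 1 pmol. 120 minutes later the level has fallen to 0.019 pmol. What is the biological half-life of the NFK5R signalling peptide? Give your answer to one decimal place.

A/A₀ = 0.019/1 ≈ 0.019.
n = log₂(52.632) ≈ 5.7179 half-lives elapsed in 120 minutes.
t½ = 120/5.7179 ≈ 20.987 minutes.

21.0 minutes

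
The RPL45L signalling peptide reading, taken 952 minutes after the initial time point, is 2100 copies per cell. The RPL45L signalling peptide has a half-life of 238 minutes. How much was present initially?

33600 copies per cell

Number of half-lives elapsed: n = 952/238 ≈ 4.
A₀ = A × 2^n = 2100 × 2^4 = 2100 × 16 ≈ 33600 copies per cell.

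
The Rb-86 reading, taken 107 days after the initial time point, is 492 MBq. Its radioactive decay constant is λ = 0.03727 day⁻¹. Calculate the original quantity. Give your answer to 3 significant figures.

26500 MBq

t½ = ln 2 / λ = 0.69315 / 0.03727 ≈ 18.598 days.
Number of half-lives elapsed: n = 107/18.598 ≈ 5.7533.
A₀ = A × 2^n = 492 × 2^5.7533 = 492 × 53.941 ≈ 26539 MBq.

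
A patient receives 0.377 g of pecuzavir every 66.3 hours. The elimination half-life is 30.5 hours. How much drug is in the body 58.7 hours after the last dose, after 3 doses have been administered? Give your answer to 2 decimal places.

The 3 doses were given 191.3, 125, 58.7 hours ago.
Total = 0.377·(1/2)^(191.3/30.5) + 0.377·(1/2)^(125/30.5) + 0.377·(1/2)^(58.7/30.5)
      = 0.004878 + 0.02201 + 0.099307 ≈ 0.1262 g.

0.13 g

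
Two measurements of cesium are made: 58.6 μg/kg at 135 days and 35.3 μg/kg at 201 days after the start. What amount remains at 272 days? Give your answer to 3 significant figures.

Over Δt = 201 − 135 = 66 days, the level fell by a factor of 58.6/35.3 ≈ 1.6601.
n = log₂(1.6601) ≈ 0.73123 half-lives, so t½ = 66/0.73123 ≈ 90.259 days.
From t = 201 to t = 272: 35.3 × (1/2)^((272−201)/90.259) ≈ 20.463 μg/kg.

20.5 μg/kg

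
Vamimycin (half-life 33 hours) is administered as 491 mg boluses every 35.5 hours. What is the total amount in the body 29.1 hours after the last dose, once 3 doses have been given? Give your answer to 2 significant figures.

450 mg

The 3 doses were given 100.1, 64.6, 29.1 hours ago.
Total = 491·(1/2)^(100.1/33) + 491·(1/2)^(64.6/33) + 491·(1/2)^(29.1/33)
      = 59.973 + 126.41 + 266.46 ≈ 452.84 mg.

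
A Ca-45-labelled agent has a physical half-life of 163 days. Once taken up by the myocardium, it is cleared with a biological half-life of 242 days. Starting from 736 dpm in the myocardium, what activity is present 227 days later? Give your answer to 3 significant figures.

1/t_eff = 1/t_phys + 1/t_biol = 1/163 + 1/242 = 0.010267 per day.
t_eff = 163 × 242 / (163 + 242) ≈ 97.398 days.
Remaining = 736 × (1/2)^(227/97.398) = 736 × (1/2)^2.3307 ≈ 146.31 dpm.

146 dpm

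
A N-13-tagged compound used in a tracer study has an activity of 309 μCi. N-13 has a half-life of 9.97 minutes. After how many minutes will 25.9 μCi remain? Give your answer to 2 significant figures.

Fraction remaining = 25.9/309 ≈ 0.083819.
n = log₂(309/25.9) = ln(11.931)/ln 2 ≈ 3.5766 half-lives.
t = n × t½ = 3.5766 × 9.97 ≈ 35.659 minutes.

36 minutes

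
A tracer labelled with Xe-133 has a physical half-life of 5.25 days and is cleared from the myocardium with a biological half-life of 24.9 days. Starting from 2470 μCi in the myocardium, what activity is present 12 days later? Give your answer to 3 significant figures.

363 μCi

1/t_eff = 1/t_phys + 1/t_biol = 1/5.25 + 1/24.9 = 0.23064 per day.
t_eff = 5.25 × 24.9 / (5.25 + 24.9) ≈ 4.3358 days.
Remaining = 2470 × (1/2)^(12/4.3358) = 2470 × (1/2)^2.7676 ≈ 362.71 μCi.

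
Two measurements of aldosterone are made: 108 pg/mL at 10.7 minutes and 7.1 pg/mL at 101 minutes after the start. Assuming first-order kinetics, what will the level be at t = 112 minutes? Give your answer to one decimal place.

Over Δt = 101 − 10.7 = 90.3 minutes, the level fell by a factor of 108/7.1 ≈ 15.211.
n = log₂(15.211) ≈ 3.9271 half-lives, so t½ = 90.3/3.9271 ≈ 22.994 minutes.
From t = 101 to t = 112: 7.1 × (1/2)^((112−101)/22.994) ≈ 5.0963 pg/mL.

5.1 pg/mL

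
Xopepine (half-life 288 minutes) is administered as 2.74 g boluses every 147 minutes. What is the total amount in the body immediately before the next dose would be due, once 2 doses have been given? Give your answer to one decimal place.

3.3 g

The 2 doses were given 294, 147 minutes ago.
Total = 2.74·(1/2)^(294/288) + 2.74·(1/2)^(147/288)
      = 1.3504 + 1.9235 ≈ 3.2739 g.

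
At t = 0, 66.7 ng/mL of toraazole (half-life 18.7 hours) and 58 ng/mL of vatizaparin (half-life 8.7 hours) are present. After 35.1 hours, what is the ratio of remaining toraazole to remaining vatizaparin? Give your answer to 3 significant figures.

toraazole: 66.7 × (1/2)^(35.1/18.7) = 66.7 × (1/2)^1.877 ≈ 18.159 ng/mL.
vatizaparin: 58 × (1/2)^(35.1/8.7) = 58 × (1/2)^4.0345 ≈ 3.5394 ng/mL.
Ratio ≈ 18.159 / 3.5394 ≈ 5.1305.

5.13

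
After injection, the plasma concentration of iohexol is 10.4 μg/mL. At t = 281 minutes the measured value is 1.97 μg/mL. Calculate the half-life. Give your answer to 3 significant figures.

117 minutes

A/A₀ = 1.97/10.4 ≈ 0.18942.
n = log₂(5.2792) ≈ 2.4003 half-lives elapsed in 281 minutes.
t½ = 281/2.4003 ≈ 117.07 minutes.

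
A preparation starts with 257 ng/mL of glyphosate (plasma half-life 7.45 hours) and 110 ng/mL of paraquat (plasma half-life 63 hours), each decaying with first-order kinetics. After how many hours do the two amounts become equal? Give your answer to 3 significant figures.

10.3 hours

Set 257·(1/2)^(t/7.45) = 110·(1/2)^(t/63).
Taking log₂: log₂(257/110) = t·(1/7.45 − 1/63).
log₂(2.3364) = 1.2243; 1/7.45 − 1/63 = 0.11836.
t = 1.2243 / 0.11836 ≈ 10.344 hours.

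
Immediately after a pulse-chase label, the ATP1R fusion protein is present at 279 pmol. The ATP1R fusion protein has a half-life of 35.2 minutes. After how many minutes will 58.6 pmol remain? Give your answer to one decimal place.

79.2 minutes

Fraction remaining = 58.6/279 ≈ 0.21004.
n = log₂(279/58.6) = ln(4.7611)/ln 2 ≈ 2.2513 half-lives.
t = n × t½ = 2.2513 × 35.2 ≈ 79.245 minutes.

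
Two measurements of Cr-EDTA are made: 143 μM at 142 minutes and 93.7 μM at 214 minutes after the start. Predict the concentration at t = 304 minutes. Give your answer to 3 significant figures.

Over Δt = 214 − 142 = 72 minutes, the level fell by a factor of 143/93.7 ≈ 1.5261.
n = log₂(1.5261) ≈ 0.60989 half-lives, so t½ = 72/0.60989 ≈ 118.05 minutes.
From t = 214 to t = 304: 93.7 × (1/2)^((304−214)/118.05) ≈ 55.239 μM.

55.2 μM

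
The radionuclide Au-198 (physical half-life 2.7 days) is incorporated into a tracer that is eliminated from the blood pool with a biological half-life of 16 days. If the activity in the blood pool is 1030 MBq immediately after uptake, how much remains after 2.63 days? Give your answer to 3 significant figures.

1/t_eff = 1/t_phys + 1/t_biol = 1/2.7 + 1/16 = 0.43287 per day.
t_eff = 2.7 × 16 / (2.7 + 16) ≈ 2.3102 days.
Remaining = 1030 × (1/2)^(2.63/2.3102) = 1030 × (1/2)^1.1384 ≈ 467.88 MBq.

468 MBq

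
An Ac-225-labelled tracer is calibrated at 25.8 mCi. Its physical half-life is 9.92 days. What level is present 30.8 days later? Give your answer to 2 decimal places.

Number of half-lives: n = 30.8/9.92 ≈ 3.1048.
Remaining = 25.8 × (1/2)^3.1048 = 25.8 × 0.11624 ≈ 2.999 mCi.

3.00 mCi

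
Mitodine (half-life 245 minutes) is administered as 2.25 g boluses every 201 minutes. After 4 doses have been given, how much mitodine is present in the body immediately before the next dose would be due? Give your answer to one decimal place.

2.6 g

The 4 doses were given 804, 603, 402, 201 minutes ago.
Total = 2.25·(1/2)^(804/245) + 2.25·(1/2)^(603/245) + 2.25·(1/2)^(402/245) + 2.25·(1/2)^(201/245)
      = 0.23137 + 0.40858 + 0.72152 + 1.2741 ≈ 2.6356 g.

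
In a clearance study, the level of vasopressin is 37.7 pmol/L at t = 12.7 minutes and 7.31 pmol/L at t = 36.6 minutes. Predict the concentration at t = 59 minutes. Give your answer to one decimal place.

Over Δt = 36.6 − 12.7 = 23.9 minutes, the level fell by a factor of 37.7/7.31 ≈ 5.1573.
n = log₂(5.1573) ≈ 2.3666 half-lives, so t½ = 23.9/2.3666 ≈ 10.099 minutes.
From t = 36.6 to t = 59: 7.31 × (1/2)^((59−36.6)/10.099) ≈ 1.5711 pmol/L.

1.6 pmol/L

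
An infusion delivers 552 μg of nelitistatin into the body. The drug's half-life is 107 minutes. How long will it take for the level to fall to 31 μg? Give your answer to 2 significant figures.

440 minutes

Fraction remaining = 31/552 ≈ 0.056159.
n = log₂(552/31) = ln(17.806)/ln 2 ≈ 4.1543 half-lives.
t = n × t½ = 4.1543 × 107 ≈ 444.51 minutes.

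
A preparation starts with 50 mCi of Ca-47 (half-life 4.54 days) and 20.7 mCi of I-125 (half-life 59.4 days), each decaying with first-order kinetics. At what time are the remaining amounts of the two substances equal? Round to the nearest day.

Set 50·(1/2)^(t/4.54) = 20.7·(1/2)^(t/59.4).
Taking log₂: log₂(50/20.7) = t·(1/4.54 − 1/59.4).
log₂(2.4155) = 1.2723; 1/4.54 − 1/59.4 = 0.20343.
t = 1.2723 / 0.20343 ≈ 6.2542 days.

6 days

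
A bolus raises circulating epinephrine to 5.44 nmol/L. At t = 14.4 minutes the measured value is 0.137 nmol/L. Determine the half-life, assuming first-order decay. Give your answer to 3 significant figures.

2.71 minutes

A/A₀ = 0.137/5.44 ≈ 0.025184.
n = log₂(39.708) ≈ 5.3114 half-lives elapsed in 14.4 minutes.
t½ = 14.4/5.3114 ≈ 2.7112 minutes.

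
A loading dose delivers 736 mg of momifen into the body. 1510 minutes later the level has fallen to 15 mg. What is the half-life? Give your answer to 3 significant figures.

269 minutes

A/A₀ = 15/736 ≈ 0.02038.
n = log₂(49.067) ≈ 5.6167 half-lives elapsed in 1510 minutes.
t½ = 1510/5.6167 ≈ 268.84 minutes.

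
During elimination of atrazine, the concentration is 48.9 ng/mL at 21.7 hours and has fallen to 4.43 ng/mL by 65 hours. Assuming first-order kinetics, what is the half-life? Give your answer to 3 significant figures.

Over Δt = 65 − 21.7 = 43.3 hours, the level fell by a factor of 48.9/4.43 ≈ 11.038.
n = log₂(11.038) ≈ 3.4645 half-lives, so t½ = 43.3/3.4645 ≈ 12.498 hours.

12.5 hours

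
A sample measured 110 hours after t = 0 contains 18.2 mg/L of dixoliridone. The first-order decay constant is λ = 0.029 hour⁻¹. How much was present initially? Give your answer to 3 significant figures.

442 mg/L

t½ = ln 2 / λ = 0.69315 / 0.029 ≈ 23.902 hours.
Number of half-lives elapsed: n = 110/23.902 ≈ 4.6022.
A₀ = A × 2^n = 18.2 × 2^4.6022 = 18.2 × 24.288 ≈ 442.05 mg/L.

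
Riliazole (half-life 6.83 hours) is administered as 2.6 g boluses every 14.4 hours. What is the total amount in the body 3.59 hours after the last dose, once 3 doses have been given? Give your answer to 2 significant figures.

The 3 doses were given 32.39, 17.99, 3.59 hours ago.
Total = 2.6·(1/2)^(32.39/6.83) + 2.6·(1/2)^(17.99/6.83) + 2.6·(1/2)^(3.59/6.83)
      = 0.097139 + 0.41886 + 1.8061 ≈ 2.3221 g.

2.3 g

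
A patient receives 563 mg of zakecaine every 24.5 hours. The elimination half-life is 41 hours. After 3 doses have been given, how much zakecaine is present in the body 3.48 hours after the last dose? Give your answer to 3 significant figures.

The 3 doses were given 52.48, 27.98, 3.48 hours ago.
Total = 563·(1/2)^(52.48/41) + 563·(1/2)^(27.98/41) + 563·(1/2)^(3.48/41)
      = 231.84 + 350.81 + 530.83 ≈ 1113.5 mg.

1110 mg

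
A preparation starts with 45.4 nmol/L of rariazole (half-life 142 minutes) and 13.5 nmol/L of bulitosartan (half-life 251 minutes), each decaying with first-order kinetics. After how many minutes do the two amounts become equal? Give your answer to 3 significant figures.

572 minutes

Set 45.4·(1/2)^(t/142) = 13.5·(1/2)^(t/251).
Taking log₂: log₂(45.4/13.5) = t·(1/142 − 1/251).
log₂(3.363) = 1.7497; 1/142 − 1/251 = 0.0030582.
t = 1.7497 / 0.0030582 ≈ 572.15 minutes.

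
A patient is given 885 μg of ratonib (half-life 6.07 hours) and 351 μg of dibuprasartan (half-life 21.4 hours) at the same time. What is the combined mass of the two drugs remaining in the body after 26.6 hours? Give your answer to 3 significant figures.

ratonib: 885 × (1/2)^(26.6/6.07) = 885 × (1/2)^4.3822 ≈ 42.439 μg.
dibuprasartan: 351 × (1/2)^(26.6/21.4) = 351 × (1/2)^1.243 ≈ 148.3 μg.
Total = 42.439 + 148.3 ≈ 190.74 μg.

191 μg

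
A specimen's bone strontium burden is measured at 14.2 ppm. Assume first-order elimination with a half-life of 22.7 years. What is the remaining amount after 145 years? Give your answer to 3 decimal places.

0.170 ppm

Number of half-lives: n = 145/22.7 ≈ 6.3877.
Remaining = 14.2 × (1/2)^6.3877 = 14.2 × 0.011943 ≈ 0.16959 ppm.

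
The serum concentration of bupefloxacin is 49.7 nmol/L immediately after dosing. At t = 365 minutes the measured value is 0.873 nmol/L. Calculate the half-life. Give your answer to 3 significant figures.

62.6 minutes

A/A₀ = 0.873/49.7 ≈ 0.017565.
n = log₂(56.93) ≈ 5.8311 half-lives elapsed in 365 minutes.
t½ = 365/5.8311 ≈ 62.595 minutes.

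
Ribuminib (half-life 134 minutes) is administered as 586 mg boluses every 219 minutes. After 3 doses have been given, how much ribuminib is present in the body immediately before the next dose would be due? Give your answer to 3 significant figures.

The 3 doses were given 657, 438, 219 minutes ago.
Total = 586·(1/2)^(657/134) + 586·(1/2)^(438/134) + 586·(1/2)^(219/134)
      = 19.586 + 60.804 + 188.76 ≈ 269.15 mg.

269 mg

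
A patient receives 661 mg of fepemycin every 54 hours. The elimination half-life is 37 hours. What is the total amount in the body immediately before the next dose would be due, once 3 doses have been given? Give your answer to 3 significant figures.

The 3 doses were given 162, 108, 54 hours ago.
Total = 661·(1/2)^(162/37) + 661·(1/2)^(108/37) + 661·(1/2)^(54/37)
      = 31.782 + 87.402 + 240.36 ≈ 359.54 mg.

360 mg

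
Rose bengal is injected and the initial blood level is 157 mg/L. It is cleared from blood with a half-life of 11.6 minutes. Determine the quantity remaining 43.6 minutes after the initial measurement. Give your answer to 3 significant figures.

11.6 mg/L

Number of half-lives: n = 43.6/11.6 ≈ 3.7586.
Remaining = 157 × (1/2)^3.7586 = 157 × 0.073883 ≈ 11.6 mg/L.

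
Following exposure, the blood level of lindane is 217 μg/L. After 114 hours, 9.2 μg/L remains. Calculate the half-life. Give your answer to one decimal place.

A/A₀ = 9.2/217 ≈ 0.042396.
n = log₂(23.587) ≈ 4.5599 half-lives elapsed in 114 hours.
t½ = 114/4.5599 ≈ 25 hours.

25.0 hours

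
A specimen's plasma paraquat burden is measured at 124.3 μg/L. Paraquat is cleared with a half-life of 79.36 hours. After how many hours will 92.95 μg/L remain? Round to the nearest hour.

Fraction remaining = 92.95/124.3 ≈ 0.74779.
n = log₂(124.3/92.95) = ln(1.3373)/ln 2 ≈ 0.4193 half-lives.
t = n × t½ = 0.4193 × 79.36 ≈ 33.276 hours.

33 hours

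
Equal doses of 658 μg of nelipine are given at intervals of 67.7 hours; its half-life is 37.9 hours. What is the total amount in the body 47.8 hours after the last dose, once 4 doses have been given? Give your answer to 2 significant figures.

380 μg

The 4 doses were given 250.9, 183.2, 115.5, 47.8 hours ago.
Total = 658·(1/2)^(250.9/37.9) + 658·(1/2)^(183.2/37.9) + 658·(1/2)^(115.5/37.9) + 658·(1/2)^(47.8/37.9)
      = 6.6895 + 23.074 + 79.586 + 274.51 ≈ 383.86 μg.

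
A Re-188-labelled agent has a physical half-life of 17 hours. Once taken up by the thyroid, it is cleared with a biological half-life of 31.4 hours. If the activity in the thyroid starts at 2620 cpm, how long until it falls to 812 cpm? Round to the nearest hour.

19 hours

1/t_eff = 1/t_phys + 1/t_biol = 1/17 + 1/31.4 = 0.090671 per hour.
t_eff = 17 × 31.4 / (17 + 31.4) ≈ 11.029 hours.
n = log₂(2620/812) ≈ 1.69; t = 1.69 × 11.029 ≈ 18.639 hours.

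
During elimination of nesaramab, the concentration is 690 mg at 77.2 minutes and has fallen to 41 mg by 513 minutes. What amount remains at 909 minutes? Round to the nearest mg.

Over Δt = 513 − 77.2 = 435.8 minutes, the level fell by a factor of 690/41 ≈ 16.829.
n = log₂(16.829) ≈ 4.0729 half-lives, so t½ = 435.8/4.0729 ≈ 107 minutes.
From t = 513 to t = 909: 41 × (1/2)^((909−513)/107) ≈ 3.1528 mg.

3 mg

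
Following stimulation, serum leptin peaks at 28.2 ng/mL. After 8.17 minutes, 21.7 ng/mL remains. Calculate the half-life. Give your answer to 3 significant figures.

A/A₀ = 21.7/28.2 ≈ 0.7695.
n = log₂(1.2995) ≈ 0.378 half-lives elapsed in 8.17 minutes.
t½ = 8.17/0.378 ≈ 21.614 minutes.

21.6 minutes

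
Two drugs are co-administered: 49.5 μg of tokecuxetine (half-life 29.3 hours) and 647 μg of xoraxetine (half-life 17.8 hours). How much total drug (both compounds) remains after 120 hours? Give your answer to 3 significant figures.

8.94 μg

tokecuxetine: 49.5 × (1/2)^(120/29.3) = 49.5 × (1/2)^4.0956 ≈ 2.8955 μg.
xoraxetine: 647 × (1/2)^(120/17.8) = 647 × (1/2)^6.7416 ≈ 6.0463 μg.
Total = 2.8955 + 6.0463 ≈ 8.9417 μg.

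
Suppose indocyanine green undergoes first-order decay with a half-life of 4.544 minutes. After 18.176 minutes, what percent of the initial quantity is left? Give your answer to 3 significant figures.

6.25%

n = 18.176/4.544 ≈ 4 half-lives.
Fraction remaining = (1/2)^4 ≈ 0.0625, i.e. 6.25%.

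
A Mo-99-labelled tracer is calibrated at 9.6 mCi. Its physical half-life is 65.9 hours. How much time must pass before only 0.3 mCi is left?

0.3/9.6 = 1/32, so 5 half-lives have elapsed.
t = 5 × 65.9 = 329.5 hours.

329.5 hours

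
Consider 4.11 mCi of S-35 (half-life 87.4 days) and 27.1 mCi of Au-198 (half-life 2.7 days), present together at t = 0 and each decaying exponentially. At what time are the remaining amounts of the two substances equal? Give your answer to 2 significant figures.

Set 4.11·(1/2)^(t/87.4) = 27.1·(1/2)^(t/2.7).
Taking log₂: log₂(4.11/27.1) = t·(1/87.4 − 1/2.7).
log₂(0.15166) = -2.7211; 1/87.4 − 1/2.7 = -0.35893.
t = -2.7211 / -0.35893 ≈ 7.5811 days.

7.6 days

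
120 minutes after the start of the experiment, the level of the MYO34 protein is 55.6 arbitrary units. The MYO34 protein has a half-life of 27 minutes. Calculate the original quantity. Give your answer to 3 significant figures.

1210 arbitrary units

Number of half-lives elapsed: n = 120/27 ≈ 4.4444.
A₀ = A × 2^n = 55.6 × 2^4.4444 = 55.6 × 21.773 ≈ 1210.6 arbitrary units.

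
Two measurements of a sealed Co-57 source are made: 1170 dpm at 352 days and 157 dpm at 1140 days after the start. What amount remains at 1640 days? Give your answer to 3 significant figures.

Over Δt = 1140 − 352 = 788 days, the level fell by a factor of 1170/157 ≈ 7.4522.
n = log₂(7.4522) ≈ 2.8977 half-lives, so t½ = 788/2.8977 ≈ 271.94 days.
From t = 1140 to t = 1640: 157 × (1/2)^((1640−1140)/271.94) ≈ 43.895 dpm.

43.9 dpm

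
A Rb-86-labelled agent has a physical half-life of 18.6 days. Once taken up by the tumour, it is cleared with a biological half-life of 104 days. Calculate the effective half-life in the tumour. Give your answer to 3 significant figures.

1/t_eff = 1/t_phys + 1/t_biol = 1/18.6 + 1/104 = 0.063379 per day.
t_eff = 18.6 × 104 / (18.6 + 104) ≈ 15.778 days.

15.8 days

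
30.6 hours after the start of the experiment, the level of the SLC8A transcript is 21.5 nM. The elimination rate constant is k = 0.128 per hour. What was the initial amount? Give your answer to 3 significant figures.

t½ = ln 2 / k = 0.69315 / 0.128 ≈ 5.4152 hours.
Number of half-lives elapsed: n = 30.6/5.4152 ≈ 5.6507.
A₀ = A × 2^n = 21.5 × 2^5.6507 = 21.5 × 50.239 ≈ 1080.1 nM.

1080 nM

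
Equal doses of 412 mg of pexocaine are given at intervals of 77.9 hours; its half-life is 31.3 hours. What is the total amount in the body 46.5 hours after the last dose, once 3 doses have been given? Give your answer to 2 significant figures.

180 mg

The 3 doses were given 202.3, 124.4, 46.5 hours ago.
Total = 412·(1/2)^(202.3/31.3) + 412·(1/2)^(124.4/31.3) + 412·(1/2)^(46.5/31.3)
      = 4.6694 + 26.21 + 147.12 ≈ 178 mg.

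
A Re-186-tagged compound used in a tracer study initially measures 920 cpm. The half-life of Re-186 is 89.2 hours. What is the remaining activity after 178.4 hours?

Elapsed time is 2 half-lives (178.4/89.2).
Each half-life halves the amount: 920 × (1/2)^2 = 920/4 = 230 cpm.

230 cpm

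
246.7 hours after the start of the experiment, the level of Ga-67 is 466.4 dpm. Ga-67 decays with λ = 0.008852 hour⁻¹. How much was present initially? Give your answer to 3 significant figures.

4140 dpm

t½ = ln 2 / λ = 0.69315 / 0.008852 ≈ 78.304 hours.
Number of half-lives elapsed: n = 246.7/78.304 ≈ 3.1505.
A₀ = A × 2^n = 466.4 × 2^3.1505 = 466.4 × 8.8799 ≈ 4141.6 dpm.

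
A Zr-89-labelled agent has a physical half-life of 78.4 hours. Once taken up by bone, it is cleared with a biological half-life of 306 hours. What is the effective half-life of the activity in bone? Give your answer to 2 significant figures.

62 hours

1/t_eff = 1/t_phys + 1/t_biol = 1/78.4 + 1/306 = 0.016023 per hour.
t_eff = 78.4 × 306 / (78.4 + 306) ≈ 62.41 hours.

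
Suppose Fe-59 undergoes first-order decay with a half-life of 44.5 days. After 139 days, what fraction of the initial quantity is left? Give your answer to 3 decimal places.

0.115

n = 139/44.5 ≈ 3.1236 half-lives.
Fraction remaining = (1/2)^3.1236 ≈ 0.11474.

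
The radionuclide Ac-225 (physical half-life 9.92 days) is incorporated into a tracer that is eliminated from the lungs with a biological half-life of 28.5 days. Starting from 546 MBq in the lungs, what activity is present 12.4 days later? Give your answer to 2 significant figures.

1/t_eff = 1/t_phys + 1/t_biol = 1/9.92 + 1/28.5 = 0.13589 per day.
t_eff = 9.92 × 28.5 / (9.92 + 28.5) ≈ 7.3587 days.
Remaining = 546 × (1/2)^(12.4/7.3587) = 546 × (1/2)^1.6851 ≈ 169.8 MBq.

170 MBq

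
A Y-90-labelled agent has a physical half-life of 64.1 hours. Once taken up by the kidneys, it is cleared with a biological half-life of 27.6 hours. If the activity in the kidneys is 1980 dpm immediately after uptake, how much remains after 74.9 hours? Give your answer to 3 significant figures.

1/t_eff = 1/t_phys + 1/t_biol = 1/64.1 + 1/27.6 = 0.051833 per hour.
t_eff = 64.1 × 27.6 / (64.1 + 27.6) ≈ 19.293 hours.
Remaining = 1980 × (1/2)^(74.9/19.293) = 1980 × (1/2)^3.8823 ≈ 134.27 dpm.

134 dpm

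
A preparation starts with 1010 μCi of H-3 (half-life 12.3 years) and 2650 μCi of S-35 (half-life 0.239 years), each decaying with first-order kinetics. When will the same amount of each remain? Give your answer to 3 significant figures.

Set 1010·(1/2)^(t/12.3) = 2650·(1/2)^(t/0.239).
Taking log₂: log₂(1010/2650) = t·(1/12.3 − 1/0.239).
log₂(0.38113) = -1.3916; 1/12.3 − 1/0.239 = -4.1028.
t = -1.3916 / -4.1028 ≈ 0.33919 years.

0.339 years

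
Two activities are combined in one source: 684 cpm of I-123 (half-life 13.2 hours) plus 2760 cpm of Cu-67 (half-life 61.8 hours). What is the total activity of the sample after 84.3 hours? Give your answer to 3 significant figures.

I-123: 684 × (1/2)^(84.3/13.2) = 684 × (1/2)^6.3864 ≈ 8.1765 cpm.
Cu-67: 2760 × (1/2)^(84.3/61.8) = 2760 × (1/2)^1.3641 ≈ 1072.2 cpm.
Total = 8.1765 + 1072.2 ≈ 1080.4 cpm.

1080 cpm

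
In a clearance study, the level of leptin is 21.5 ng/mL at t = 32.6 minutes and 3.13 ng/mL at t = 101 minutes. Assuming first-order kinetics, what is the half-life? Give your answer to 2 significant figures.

Over Δt = 101 − 32.6 = 68.4 minutes, the level fell by a factor of 21.5/3.13 ≈ 6.869.
n = log₂(6.869) ≈ 2.7801 half-lives, so t½ = 68.4/2.7801 ≈ 24.603 minutes.

25 minutes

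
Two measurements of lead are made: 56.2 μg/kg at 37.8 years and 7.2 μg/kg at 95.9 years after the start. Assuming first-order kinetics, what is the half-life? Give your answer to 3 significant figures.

Over Δt = 95.9 − 37.8 = 58.1 years, the level fell by a factor of 56.2/7.2 ≈ 7.8056.
n = log₂(7.8056) ≈ 2.9645 half-lives, so t½ = 58.1/2.9645 ≈ 19.599 years.

19.6 years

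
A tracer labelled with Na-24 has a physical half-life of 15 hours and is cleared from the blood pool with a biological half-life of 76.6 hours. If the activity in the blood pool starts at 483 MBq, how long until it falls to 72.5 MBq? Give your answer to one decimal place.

1/t_eff = 1/t_phys + 1/t_biol = 1/15 + 1/76.6 = 0.079721 per hour.
t_eff = 15 × 76.6 / (15 + 76.6) ≈ 12.544 hours.
n = log₂(483/72.5) ≈ 2.736; t = 2.736 × 12.544 ≈ 34.319 hours.

34.3 hours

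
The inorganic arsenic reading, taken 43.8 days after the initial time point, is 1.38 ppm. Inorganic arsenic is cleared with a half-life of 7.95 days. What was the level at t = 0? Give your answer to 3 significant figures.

62.9 ppm

Number of half-lives elapsed: n = 43.8/7.95 ≈ 5.5094.
A₀ = A × 2^n = 1.38 × 2^5.5094 = 1.38 × 45.552 ≈ 62.861 ppm.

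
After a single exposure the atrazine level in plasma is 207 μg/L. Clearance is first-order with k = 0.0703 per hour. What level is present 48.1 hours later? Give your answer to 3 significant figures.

t½ = ln 2 / k = 0.69315 / 0.0703 ≈ 9.8598 hours.
Number of half-lives: n = 48.1/9.8598 ≈ 4.8784.
Remaining = 207 × (1/2)^4.8784 = 207 × 0.033999 ≈ 7.0378 μg/L.

7.04 μg/L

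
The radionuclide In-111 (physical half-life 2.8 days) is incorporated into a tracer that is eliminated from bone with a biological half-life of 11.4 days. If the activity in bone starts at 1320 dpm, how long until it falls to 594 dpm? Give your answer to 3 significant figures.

2.59 days

1/t_eff = 1/t_phys + 1/t_biol = 1/2.8 + 1/11.4 = 0.44486 per day.
t_eff = 2.8 × 11.4 / (2.8 + 11.4) ≈ 2.2479 days.
n = log₂(1320/594) ≈ 1.152; t = 1.152 × 2.2479 ≈ 2.5896 days.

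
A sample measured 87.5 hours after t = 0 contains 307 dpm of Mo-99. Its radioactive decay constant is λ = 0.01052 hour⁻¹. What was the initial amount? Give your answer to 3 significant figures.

t½ = ln 2 / λ = 0.69315 / 0.01052 ≈ 65.889 hours.
Number of half-lives elapsed: n = 87.5/65.889 ≈ 1.328.
A₀ = A × 2^n = 307 × 2^1.328 = 307 × 2.5105 ≈ 770.74 dpm.

771 dpm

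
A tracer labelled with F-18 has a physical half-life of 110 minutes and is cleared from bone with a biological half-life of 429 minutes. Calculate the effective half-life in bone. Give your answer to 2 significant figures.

1/t_eff = 1/t_phys + 1/t_biol = 1/110 + 1/429 = 0.011422 per minute.
t_eff = 110 × 429 / (110 + 429) ≈ 87.551 minutes.

88 minutes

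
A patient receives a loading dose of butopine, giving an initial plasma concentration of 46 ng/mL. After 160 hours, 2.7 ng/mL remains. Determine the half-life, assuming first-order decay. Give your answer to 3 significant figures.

39.1 hours

A/A₀ = 2.7/46 ≈ 0.058696.
n = log₂(17.037) ≈ 4.0906 half-lives elapsed in 160 hours.
t½ = 160/4.0906 ≈ 39.114 hours.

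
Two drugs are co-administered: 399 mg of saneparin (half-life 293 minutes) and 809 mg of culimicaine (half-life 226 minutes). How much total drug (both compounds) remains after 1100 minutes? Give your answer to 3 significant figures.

57.3 mg

saneparin: 399 × (1/2)^(1100/293) = 399 × (1/2)^3.7543 ≈ 29.568 mg.
culimicaine: 809 × (1/2)^(1100/226) = 809 × (1/2)^4.8673 ≈ 27.718 mg.
Total = 29.568 + 27.718 ≈ 57.286 mg.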